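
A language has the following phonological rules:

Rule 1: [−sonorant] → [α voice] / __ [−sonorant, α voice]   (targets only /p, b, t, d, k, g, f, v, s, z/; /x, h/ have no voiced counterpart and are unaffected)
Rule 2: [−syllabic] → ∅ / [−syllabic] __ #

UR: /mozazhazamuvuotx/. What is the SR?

Rule 1 (regressive voicing assimilation): /z/ precedes the voiceless obstruent /h/, so it devoices to [s] by assimilation. /mozazhazamuvuotx/ → mozashazamuvuotx.
Rule 2 (final cluster simplification): /x/ is the second consonant of a word-final cluster /tx/, so it deletes. /mozashazamuvuotx/ → mozashazamuvuot.

mozashazamuvuot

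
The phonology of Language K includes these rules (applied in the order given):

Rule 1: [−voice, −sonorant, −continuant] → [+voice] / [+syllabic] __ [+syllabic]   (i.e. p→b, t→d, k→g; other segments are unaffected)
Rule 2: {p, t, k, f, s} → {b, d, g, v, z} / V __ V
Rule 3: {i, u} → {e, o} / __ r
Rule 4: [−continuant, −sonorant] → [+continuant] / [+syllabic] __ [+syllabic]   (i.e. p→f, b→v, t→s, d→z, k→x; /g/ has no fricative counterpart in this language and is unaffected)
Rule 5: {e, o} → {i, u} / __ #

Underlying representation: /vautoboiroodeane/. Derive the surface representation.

vauzovoeroozeani

Rule 1 (intervocalic voicing): /t/ is a voiceless stop between vowels /u/ and /o/, so it voices to [d]. /vautoboiroodeane/ → vaudoboiroodeane.
Rule 2 (intervocalic voicing): no segment meets the environment; /vaudoboiroodeane/ is unchanged.
Rule 3 (pre-rhotic lowering): /i/ is a high vowel immediately before /r/, so it lowers to [e]. /vaudoboiroodeane/ → vaudoboeroodeane.
Rule 4 (intervocalic spirantization): /d/ is a stop between vowels /u/ and /o/, so it spirantizes to the fricative [z]. /b/ is a stop between vowels /o/ and /o/, so it spirantizes to the fricative [v]. /d/ is a stop between vowels /o/ and /e/, so it spirantizes to the fricative [z]. /vaudoboeroodeane/ → vauzovoeroozeane.
Rule 5 (final vowel raising): /e/ is a mid vowel in word-final position, so it raises to [i]. /vauzovoeroozeane/ → vauzovoeroozeani.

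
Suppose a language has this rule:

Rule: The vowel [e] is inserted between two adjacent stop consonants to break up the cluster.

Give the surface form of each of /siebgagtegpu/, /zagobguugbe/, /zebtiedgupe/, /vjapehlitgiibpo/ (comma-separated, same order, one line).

siebegagetegepu, zagobeguugebe, zebetiedegupe, vjapehlitegiibepo

/siebgagtegpu/: /b/ and /g/ form a stop–stop cluster, so [e] is inserted between them. /g/ and /t/ form a stop–stop cluster, so [e] is inserted between them. /g/ and /p/ form a stop–stop cluster, so [e] is inserted between them. → [siebegagetegepu].
/zagobguugbe/: /b/ and /g/ form a stop–stop cluster, so [e] is inserted between them. /g/ and /b/ form a stop–stop cluster, so [e] is inserted between them. → [zagobeguugebe].
/zebtiedgupe/: /b/ and /t/ form a stop–stop cluster, so [e] is inserted between them. /d/ and /g/ form a stop–stop cluster, so [e] is inserted between them. → [zebetiedegupe].
/vjapehlitgiibpo/: /t/ and /g/ form a stop–stop cluster, so [e] is inserted between them. /b/ and /p/ form a stop–stop cluster, so [e] is inserted between them. → [vjapehlitegiibepo].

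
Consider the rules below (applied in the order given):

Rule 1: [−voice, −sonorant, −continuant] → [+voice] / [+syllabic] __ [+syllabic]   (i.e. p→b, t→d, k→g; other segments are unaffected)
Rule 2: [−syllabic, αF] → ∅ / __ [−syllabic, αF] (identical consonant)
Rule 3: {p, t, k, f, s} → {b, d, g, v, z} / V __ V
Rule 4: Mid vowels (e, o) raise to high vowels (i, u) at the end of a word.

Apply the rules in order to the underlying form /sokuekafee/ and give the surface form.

soguegavei

Rule 1 (intervocalic voicing): /k/ is a voiceless stop between vowels /o/ and /u/, so it voices to [g]. /k/ is a voiceless stop between vowels /e/ and /a/, so it voices to [g]. /sokuekafee/ → soguegafee.
Rule 2 (degemination): no segment meets the environment; /soguegafee/ is unchanged.
Rule 3 (intervocalic voicing): /f/ is a voiceless obstruent between vowels /a/ and /e/, so it voices to [v]. /soguegafee/ → soguegavee.
Rule 4 (final vowel raising): /e/ is a mid vowel in word-final position, so it raises to [i]. /soguegavee/ → soguegavei.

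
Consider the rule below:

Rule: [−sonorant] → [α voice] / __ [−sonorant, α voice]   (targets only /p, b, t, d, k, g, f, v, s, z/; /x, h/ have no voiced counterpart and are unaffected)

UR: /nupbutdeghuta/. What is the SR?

/p/ precedes the voiced obstruent /b/, so it voices to [b] by assimilation.
/t/ precedes the voiced obstruent /d/, so it voices to [d] by assimilation.
/g/ precedes the voiceless obstruent /h/, so it devoices to [k] by assimilation.
Surface form: [nubbuddekhuta].

nubbuddekhuta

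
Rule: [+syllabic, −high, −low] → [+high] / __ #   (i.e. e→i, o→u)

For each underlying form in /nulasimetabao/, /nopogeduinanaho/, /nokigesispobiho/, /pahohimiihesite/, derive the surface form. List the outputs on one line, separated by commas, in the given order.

/nulasimetabao/: /o/ is a mid vowel in word-final position, so it raises to [u]. → [nulasimetabau].
/nopogeduinanaho/: /o/ is a mid vowel in word-final position, so it raises to [u]. → [nopogeduinanahu].
/nokigesispobiho/: /o/ is a mid vowel in word-final position, so it raises to [u]. → [nokigesispobihu].
/pahohimiihesite/: /e/ is a mid vowel in word-final position, so it raises to [i]. → [pahohimiihesiti].

nulasimetabau, nopogeduinanahu, nokigesispobihu, pahohimiihesiti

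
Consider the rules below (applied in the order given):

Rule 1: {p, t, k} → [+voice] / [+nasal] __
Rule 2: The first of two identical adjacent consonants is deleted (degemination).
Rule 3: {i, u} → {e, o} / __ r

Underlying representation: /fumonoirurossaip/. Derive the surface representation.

fumonoerorosaip

Rule 1 (post-nasal voicing): no segment meets the environment; /fumonoirurossaip/ is unchanged.
Rule 2 (degemination): /ss/ is a geminate; the first /s/ deletes. /fumonoirurossaip/ → fumonoirurosaip.
Rule 3 (pre-rhotic lowering): /i/ is a high vowel immediately before /r/, so it lowers to [e]. /u/ is a high vowel immediately before /r/, so it lowers to [o]. /fumonoirurosaip/ → fumonoerorosaip.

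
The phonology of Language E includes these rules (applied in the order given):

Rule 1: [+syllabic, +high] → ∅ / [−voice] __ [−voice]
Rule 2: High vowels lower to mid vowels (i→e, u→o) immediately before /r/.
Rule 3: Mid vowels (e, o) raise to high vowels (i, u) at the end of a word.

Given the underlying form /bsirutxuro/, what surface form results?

Rule 1 (high vowel syncope): no segment meets the environment; /bsirutxuro/ is unchanged.
Rule 2 (pre-rhotic lowering): /i/ is a high vowel immediately before /r/, so it lowers to [e]. /u/ is a high vowel immediately before /r/, so it lowers to [o]. /bsirutxuro/ → bserutxoro.
Rule 3 (final vowel raising): /o/ is a mid vowel in word-final position, so it raises to [u]. /bserutxoro/ → bserutxoru.

bserutxoru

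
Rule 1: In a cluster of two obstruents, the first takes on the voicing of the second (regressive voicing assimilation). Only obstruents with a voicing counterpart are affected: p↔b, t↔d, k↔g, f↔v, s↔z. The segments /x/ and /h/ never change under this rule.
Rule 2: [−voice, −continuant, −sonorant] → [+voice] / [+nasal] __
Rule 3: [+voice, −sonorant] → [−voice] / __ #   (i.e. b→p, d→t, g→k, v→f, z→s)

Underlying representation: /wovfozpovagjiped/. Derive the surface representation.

woffospovagjipet

Rule 1 (regressive voicing assimilation): /v/ precedes the voiceless obstruent /f/, so it devoices to [f] by assimilation. /z/ precedes the voiceless obstruent /p/, so it devoices to [s] by assimilation. /wovfozpovagjiped/ → woffospovagjiped.
Rule 2 (post-nasal voicing): no segment meets the environment; /woffospovagjiped/ is unchanged.
Rule 3 (final devoicing): /d/ is a voiced obstruent in word-final position, so it devoices to [t]. /woffospovagjiped/ → woffospovagjipet.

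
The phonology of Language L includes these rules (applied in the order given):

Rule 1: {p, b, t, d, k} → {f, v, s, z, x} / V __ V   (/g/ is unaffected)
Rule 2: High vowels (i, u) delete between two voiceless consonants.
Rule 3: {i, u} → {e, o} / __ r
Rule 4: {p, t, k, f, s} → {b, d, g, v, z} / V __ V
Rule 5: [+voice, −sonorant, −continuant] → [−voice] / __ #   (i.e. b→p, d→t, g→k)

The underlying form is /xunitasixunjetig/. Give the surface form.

Rule 1 (intervocalic spirantization): /t/ is a stop between vowels /i/ and /a/, so it spirantizes to the fricative [s]. /t/ is a stop between vowels /e/ and /i/, so it spirantizes to the fricative [s]. /xunitasixunjetig/ → xunisasixunjesig.
Rule 2 (high vowel syncope): /i/ is a high vowel flanked by voiceless consonants /s/ and /x/, so it deletes. /xunisasixunjesig/ → xunisasxunjesig.
Rule 3 (pre-rhotic lowering): no segment meets the environment; /xunisasxunjesig/ is unchanged.
Rule 4 (intervocalic voicing): /s/ is a voiceless obstruent between vowels /i/ and /a/, so it voices to [z]. /s/ is a voiceless obstruent between vowels /e/ and /i/, so it voices to [z]. /xunisasxunjesig/ → xunizasxunjezig.
Rule 5 (final devoicing): /g/ is a voiced stop in word-final position, so it devoices to [k]. /xunizasxunjezig/ → xunizasxunjezik.

xunizasxunjezik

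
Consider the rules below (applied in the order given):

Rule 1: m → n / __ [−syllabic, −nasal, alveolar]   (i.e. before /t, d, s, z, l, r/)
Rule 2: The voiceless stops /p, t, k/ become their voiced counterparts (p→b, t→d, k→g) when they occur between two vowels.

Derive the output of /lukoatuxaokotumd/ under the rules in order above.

Rule 1 (nasal place assimilation): /m/ precedes the alveolar consonant /d/, so it assimilates in place to [n]. /lukoatuxaokotumd/ → lukoatuxaokotund.
Rule 2 (intervocalic voicing): /k/ is a voiceless stop between vowels /u/ and /o/, so it voices to [g]. /t/ is a voiceless stop between vowels /a/ and /u/, so it voices to [d]. /k/ is a voiceless stop between vowels /o/ and /o/, so it voices to [g]. /t/ is a voiceless stop between vowels /o/ and /u/, so it voices to [d]. /lukoatuxaokotund/ → lugoaduxaogodund.

lugoaduxaogodund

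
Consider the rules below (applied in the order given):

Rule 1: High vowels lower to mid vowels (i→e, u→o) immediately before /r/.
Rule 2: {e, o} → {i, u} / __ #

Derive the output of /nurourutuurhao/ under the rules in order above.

Rule 1 (pre-rhotic lowering): /u/ is a high vowel immediately before /r/, so it lowers to [o]. /u/ is a high vowel immediately before /r/, so it lowers to [o]. /u/ is a high vowel immediately before /r/, so it lowers to [o]. /nurourutuurhao/ → noroorutuorhao.
Rule 2 (final vowel raising): /o/ is a mid vowel in word-final position, so it raises to [u]. /noroorutuorhao/ → noroorutuorhau.

noroorutuorhau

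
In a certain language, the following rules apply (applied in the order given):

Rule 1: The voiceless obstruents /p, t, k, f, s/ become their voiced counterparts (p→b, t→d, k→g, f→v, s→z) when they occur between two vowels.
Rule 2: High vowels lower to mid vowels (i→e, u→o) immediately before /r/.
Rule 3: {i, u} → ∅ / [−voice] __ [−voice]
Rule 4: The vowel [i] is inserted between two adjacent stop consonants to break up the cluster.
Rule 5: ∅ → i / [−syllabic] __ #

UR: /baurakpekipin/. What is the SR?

baorakipegibini

Rule 1 (intervocalic voicing): /k/ is a voiceless obstruent between vowels /e/ and /i/, so it voices to [g]. /p/ is a voiceless obstruent between vowels /i/ and /i/, so it voices to [b]. /baurakpekipin/ → baurakpegibin.
Rule 2 (pre-rhotic lowering): /u/ is a high vowel immediately before /r/, so it lowers to [o]. /baurakpegibin/ → baorakpegibin.
Rule 3 (high vowel syncope): no segment meets the environment; /baorakpegibin/ is unchanged.
Rule 4 (stop-cluster i-epenthesis): /k/ and /p/ form a stop–stop cluster, so [i] is inserted between them. /baorakpegibin/ → baorakipegibin.
Rule 5 (final i-epenthesis): the form ends in the consonant /n/, so [i] is inserted word-finally. /baorakipegibin/ → baorakipegibini.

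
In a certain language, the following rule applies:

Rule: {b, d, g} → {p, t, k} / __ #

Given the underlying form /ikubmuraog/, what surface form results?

ikubmuraok

/g/ is a voiced stop in word-final position, so it devoices to [k].
Surface form: [ikubmuraok].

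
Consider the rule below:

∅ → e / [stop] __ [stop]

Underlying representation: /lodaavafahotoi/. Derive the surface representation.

lodaavafahotoi

No segment of /lodaavafahotoi/ meets the structural description of the rule, so the form surfaces unchanged.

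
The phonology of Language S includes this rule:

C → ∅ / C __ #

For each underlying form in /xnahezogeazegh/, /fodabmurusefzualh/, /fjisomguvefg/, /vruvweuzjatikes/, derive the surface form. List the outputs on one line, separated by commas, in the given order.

/xnahezogeazegh/: /h/ is the second consonant of a word-final cluster /gh/, so it deletes. → [xnahezogeazeg].
/fodabmurusefzualh/: /h/ is the second consonant of a word-final cluster /lh/, so it deletes. → [fodabmurusefzual].
/fjisomguvefg/: /g/ is the second consonant of a word-final cluster /fg/, so it deletes. → [fjisomguvef].
/vruvweuzjatikes/: the rule's environment is not met; surfaces unchanged as [vruvweuzjatikes].

xnahezogeazeg, fodabmurusefzual, fjisomguvef, vruvweuzjatikes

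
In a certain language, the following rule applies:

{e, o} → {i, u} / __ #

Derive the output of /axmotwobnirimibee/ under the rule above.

axmotwobnirimibei

Scanning /axmotwobnirimibee/: /o/ at position 4 is not in the conditioning environment; /o/ at position 7 is not in the conditioning environment; /e/ at position 16 is not in the conditioning environment; /e/ is a mid vowel in word-final position, so it raises to [i].
Result: [axmotwobnirimibei].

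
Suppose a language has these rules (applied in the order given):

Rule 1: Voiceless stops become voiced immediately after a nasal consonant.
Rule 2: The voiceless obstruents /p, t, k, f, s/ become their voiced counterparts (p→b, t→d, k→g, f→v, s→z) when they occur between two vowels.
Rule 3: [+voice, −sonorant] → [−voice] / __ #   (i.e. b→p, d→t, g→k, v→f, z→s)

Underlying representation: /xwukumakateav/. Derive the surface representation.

xwugumagadeaf

Rule 1 (post-nasal voicing): no segment meets the environment; /xwukumakateav/ is unchanged.
Rule 2 (intervocalic voicing): /k/ is a voiceless obstruent between vowels /u/ and /u/, so it voices to [g]. /k/ is a voiceless obstruent between vowels /a/ and /a/, so it voices to [g]. /t/ is a voiceless obstruent between vowels /a/ and /e/, so it voices to [d]. /xwukumakateav/ → xwugumagadeav.
Rule 3 (final devoicing): /v/ is a voiced obstruent in word-final position, so it devoices to [f]. /xwugumagadeav/ → xwugumagadeaf.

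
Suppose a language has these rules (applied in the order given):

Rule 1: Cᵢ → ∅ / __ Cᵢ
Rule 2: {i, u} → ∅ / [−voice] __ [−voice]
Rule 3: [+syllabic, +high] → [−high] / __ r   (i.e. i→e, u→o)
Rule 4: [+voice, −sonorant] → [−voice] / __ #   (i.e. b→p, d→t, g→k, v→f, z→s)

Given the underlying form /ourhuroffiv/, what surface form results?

Rule 1 (degemination): /ff/ is a geminate; the first /f/ deletes. /ourhuroffiv/ → ourhurofiv.
Rule 2 (high vowel syncope): no segment meets the environment; /ourhurofiv/ is unchanged.
Rule 3 (pre-rhotic lowering): /u/ is a high vowel immediately before /r/, so it lowers to [o]. /u/ is a high vowel immediately before /r/, so it lowers to [o]. /ourhurofiv/ → oorhorofiv.
Rule 4 (final devoicing): /v/ is a voiced obstruent in word-final position, so it devoices to [f]. /oorhorofiv/ → oorhorofif.

oorhorofif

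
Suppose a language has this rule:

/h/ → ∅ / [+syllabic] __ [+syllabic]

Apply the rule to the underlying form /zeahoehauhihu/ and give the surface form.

zeaoeauiu

/h/ occurs between vowels /a/ and /o/, so it deletes.
/h/ occurs between vowels /e/ and /a/, so it deletes.
/h/ occurs between vowels /u/ and /i/, so it deletes.
/h/ occurs between vowels /i/ and /u/, so it deletes.
Surface form: [zeaoeauiu].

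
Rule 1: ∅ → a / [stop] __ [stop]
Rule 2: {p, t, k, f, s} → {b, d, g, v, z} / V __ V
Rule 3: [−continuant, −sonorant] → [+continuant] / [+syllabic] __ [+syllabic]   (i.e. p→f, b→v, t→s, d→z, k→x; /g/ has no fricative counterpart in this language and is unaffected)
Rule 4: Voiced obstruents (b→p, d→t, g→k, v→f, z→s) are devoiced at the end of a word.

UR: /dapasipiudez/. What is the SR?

davaziviuzes

Rule 1 (stop-cluster a-epenthesis): no segment meets the environment; /dapasipiudez/ is unchanged.
Rule 2 (intervocalic voicing): /p/ is a voiceless obstruent between vowels /a/ and /a/, so it voices to [b]. /s/ is a voiceless obstruent between vowels /a/ and /i/, so it voices to [z]. /p/ is a voiceless obstruent between vowels /i/ and /i/, so it voices to [b]. /dapasipiudez/ → dabazibiudez.
Rule 3 (intervocalic spirantization): /b/ is a stop between vowels /a/ and /a/, so it spirantizes to the fricative [v]. /b/ is a stop between vowels /i/ and /i/, so it spirantizes to the fricative [v]. /d/ is a stop between vowels /u/ and /e/, so it spirantizes to the fricative [z]. /dabazibiudez/ → davaziviuzez.
Rule 4 (final devoicing): /z/ is a voiced obstruent in word-final position, so it devoices to [s]. /davaziviuzez/ → davaziviuzes.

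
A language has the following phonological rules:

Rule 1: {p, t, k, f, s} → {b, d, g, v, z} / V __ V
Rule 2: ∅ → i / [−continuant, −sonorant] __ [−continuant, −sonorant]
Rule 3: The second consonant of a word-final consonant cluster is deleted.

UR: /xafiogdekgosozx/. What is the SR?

Rule 1 (intervocalic voicing): /f/ is a voiceless obstruent between vowels /a/ and /i/, so it voices to [v]. /s/ is a voiceless obstruent between vowels /o/ and /o/, so it voices to [z]. /xafiogdekgosozx/ → xaviogdekgozozx.
Rule 2 (stop-cluster i-epenthesis): /g/ and /d/ form a stop–stop cluster, so [i] is inserted between them. /k/ and /g/ form a stop–stop cluster, so [i] is inserted between them. /xaviogdekgozozx/ → xaviogidekigozozx.
Rule 3 (final cluster simplification): /x/ is the second consonant of a word-final cluster /zx/, so it deletes. /xaviogidekigozozx/ → xaviogidekigozoz.

xaviogidekigozoz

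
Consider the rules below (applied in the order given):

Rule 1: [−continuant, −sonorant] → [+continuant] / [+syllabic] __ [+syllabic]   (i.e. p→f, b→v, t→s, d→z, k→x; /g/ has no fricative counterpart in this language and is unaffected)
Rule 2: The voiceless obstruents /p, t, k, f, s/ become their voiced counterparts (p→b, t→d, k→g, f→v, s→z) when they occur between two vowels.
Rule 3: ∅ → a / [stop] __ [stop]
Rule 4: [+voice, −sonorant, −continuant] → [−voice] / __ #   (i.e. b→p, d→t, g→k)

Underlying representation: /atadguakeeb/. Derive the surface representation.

azadaguaxeep

Rule 1 (intervocalic spirantization): /t/ is a stop between vowels /a/ and /a/, so it spirantizes to the fricative [s]. /k/ is a stop between vowels /a/ and /e/, so it spirantizes to the fricative [x]. /atadguakeeb/ → asadguaxeeb.
Rule 2 (intervocalic voicing): /s/ is a voiceless obstruent between vowels /a/ and /a/, so it voices to [z]. /asadguaxeeb/ → azadguaxeeb.
Rule 3 (stop-cluster a-epenthesis): /d/ and /g/ form a stop–stop cluster, so [a] is inserted between them. /azadguaxeeb/ → azadaguaxeeb.
Rule 4 (final devoicing): /b/ is a voiced stop in word-final position, so it devoices to [p]. /azadaguaxeeb/ → azadaguaxeep.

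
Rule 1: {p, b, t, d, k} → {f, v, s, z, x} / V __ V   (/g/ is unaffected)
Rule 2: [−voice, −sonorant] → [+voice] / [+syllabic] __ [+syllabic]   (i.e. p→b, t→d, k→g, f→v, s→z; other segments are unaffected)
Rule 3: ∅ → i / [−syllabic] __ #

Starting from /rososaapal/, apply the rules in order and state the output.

Rule 1 (intervocalic spirantization): /p/ is a stop between vowels /a/ and /a/, so it spirantizes to the fricative [f]. /rososaapal/ → rososaafal.
Rule 2 (intervocalic voicing): /s/ is a voiceless obstruent between vowels /o/ and /o/, so it voices to [z]. /s/ is a voiceless obstruent between vowels /o/ and /a/, so it voices to [z]. /f/ is a voiceless obstruent between vowels /a/ and /a/, so it voices to [v]. /rososaafal/ → rozozaaval.
Rule 3 (final i-epenthesis): the form ends in the consonant /l/, so [i] is inserted word-finally. /rozozaaval/ → rozozaavali.

rozozaavali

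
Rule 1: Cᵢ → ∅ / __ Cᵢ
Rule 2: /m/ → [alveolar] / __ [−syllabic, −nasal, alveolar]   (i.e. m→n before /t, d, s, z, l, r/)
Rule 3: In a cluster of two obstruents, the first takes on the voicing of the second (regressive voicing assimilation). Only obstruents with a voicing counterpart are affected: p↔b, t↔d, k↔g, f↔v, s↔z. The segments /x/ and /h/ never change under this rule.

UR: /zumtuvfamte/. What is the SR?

Rule 1 (degemination): no segment meets the environment; /zumtuvfamte/ is unchanged.
Rule 2 (nasal place assimilation): /m/ precedes the alveolar consonant /t/, so it assimilates in place to [n]. /m/ precedes the alveolar consonant /t/, so it assimilates in place to [n]. /zumtuvfamte/ → zuntuvfante.
Rule 3 (regressive voicing assimilation): /v/ precedes the voiceless obstruent /f/, so it devoices to [f] by assimilation. /zuntuvfante/ → zuntuffante.

zuntuffante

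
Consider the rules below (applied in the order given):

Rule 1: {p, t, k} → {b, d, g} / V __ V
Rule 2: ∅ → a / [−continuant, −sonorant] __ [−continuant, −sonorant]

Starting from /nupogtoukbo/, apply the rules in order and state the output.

Rule 1 (intervocalic voicing): /p/ is a voiceless stop between vowels /u/ and /o/, so it voices to [b]. /nupogtoukbo/ → nubogtoukbo.
Rule 2 (stop-cluster a-epenthesis): /g/ and /t/ form a stop–stop cluster, so [a] is inserted between them. /k/ and /b/ form a stop–stop cluster, so [a] is inserted between them. /nubogtoukbo/ → nubogatoukabo.

nubogatoukabo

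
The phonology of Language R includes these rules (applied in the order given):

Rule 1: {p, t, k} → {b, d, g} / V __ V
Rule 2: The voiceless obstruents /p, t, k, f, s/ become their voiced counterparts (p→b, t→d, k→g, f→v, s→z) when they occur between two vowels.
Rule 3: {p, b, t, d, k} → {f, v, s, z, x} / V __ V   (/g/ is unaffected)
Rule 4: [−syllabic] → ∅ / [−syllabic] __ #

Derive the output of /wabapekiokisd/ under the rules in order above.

Rule 1 (intervocalic voicing): /p/ is a voiceless stop between vowels /a/ and /e/, so it voices to [b]. /k/ is a voiceless stop between vowels /e/ and /i/, so it voices to [g]. /k/ is a voiceless stop between vowels /o/ and /i/, so it voices to [g]. /wabapekiokisd/ → wababegiogisd.
Rule 2 (intervocalic voicing): no segment meets the environment; /wababegiogisd/ is unchanged.
Rule 3 (intervocalic spirantization): /b/ is a stop between vowels /a/ and /a/, so it spirantizes to the fricative [v]. /b/ is a stop between vowels /a/ and /e/, so it spirantizes to the fricative [v]. /wababegiogisd/ → wavavegiogisd.
Rule 4 (final cluster simplification): /d/ is the second consonant of a word-final cluster /sd/, so it deletes. /wavavegiogisd/ → wavavegiogis.

wavavegiogis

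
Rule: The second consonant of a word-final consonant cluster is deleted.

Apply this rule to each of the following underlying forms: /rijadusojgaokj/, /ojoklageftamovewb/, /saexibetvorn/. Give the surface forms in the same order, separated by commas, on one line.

/rijadusojgaokj/: /j/ is the second consonant of a word-final cluster /kj/, so it deletes. → [rijadusojgaok].
/ojoklageftamovewb/: /b/ is the second consonant of a word-final cluster /wb/, so it deletes. → [ojoklageftamovew].
/saexibetvorn/: /n/ is the second consonant of a word-final cluster /rn/, so it deletes. → [saexibetvor].

rijadusojgaok, ojoklageftamovew, saexibetvor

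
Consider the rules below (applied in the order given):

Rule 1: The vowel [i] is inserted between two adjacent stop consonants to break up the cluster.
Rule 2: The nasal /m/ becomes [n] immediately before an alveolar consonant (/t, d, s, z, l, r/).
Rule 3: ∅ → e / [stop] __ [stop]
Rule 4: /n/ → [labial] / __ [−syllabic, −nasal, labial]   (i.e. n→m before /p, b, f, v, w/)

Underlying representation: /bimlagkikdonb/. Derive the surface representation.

Rule 1 (stop-cluster i-epenthesis): /g/ and /k/ form a stop–stop cluster, so [i] is inserted between them. /k/ and /d/ form a stop–stop cluster, so [i] is inserted between them. /bimlagkikdonb/ → bimlagikikidonb.
Rule 2 (nasal place assimilation): /m/ precedes the alveolar consonant /l/, so it assimilates in place to [n]. /bimlagikikidonb/ → binlagikikidonb.
Rule 3 (stop-cluster e-epenthesis): no segment meets the environment; /binlagikikidonb/ is unchanged.
Rule 4 (nasal place assimilation): /n/ precedes the labial consonant /b/, so it assimilates in place to [m]. /binlagikikidonb/ → binlagikikidomb.

binlagikikidomb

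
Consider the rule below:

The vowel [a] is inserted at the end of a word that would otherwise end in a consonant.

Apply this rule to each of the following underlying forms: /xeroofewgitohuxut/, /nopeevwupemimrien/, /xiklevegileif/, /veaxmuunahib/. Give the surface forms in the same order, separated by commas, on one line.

xeroofewgitohuxuta, nopeevwupemimriena, xiklevegileifa, veaxmuunahiba

/xeroofewgitohuxut/: the form ends in the consonant /t/, so [a] is inserted word-finally. → [xeroofewgitohuxuta].
/nopeevwupemimrien/: the form ends in the consonant /n/, so [a] is inserted word-finally. → [nopeevwupemimriena].
/xiklevegileif/: the form ends in the consonant /f/, so [a] is inserted word-finally. → [xiklevegileifa].
/veaxmuunahib/: the form ends in the consonant /b/, so [a] is inserted word-finally. → [veaxmuunahiba].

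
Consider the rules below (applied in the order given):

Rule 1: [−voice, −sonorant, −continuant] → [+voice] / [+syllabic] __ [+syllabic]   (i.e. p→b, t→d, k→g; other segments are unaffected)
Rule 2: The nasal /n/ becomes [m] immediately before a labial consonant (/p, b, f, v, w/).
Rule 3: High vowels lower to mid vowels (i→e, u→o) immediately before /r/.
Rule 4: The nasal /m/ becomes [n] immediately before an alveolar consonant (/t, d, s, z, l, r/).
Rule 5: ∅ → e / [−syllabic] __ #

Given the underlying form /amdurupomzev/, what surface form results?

andorubonzeve

Rule 1 (intervocalic voicing): /p/ is a voiceless stop between vowels /u/ and /o/, so it voices to [b]. /amdurupomzev/ → amdurubomzev.
Rule 2 (nasal place assimilation): no segment meets the environment; /amdurubomzev/ is unchanged.
Rule 3 (pre-rhotic lowering): /u/ is a high vowel immediately before /r/, so it lowers to [o]. /amdurubomzev/ → amdorubomzev.
Rule 4 (nasal place assimilation): /m/ precedes the alveolar consonant /d/, so it assimilates in place to [n]. /m/ precedes the alveolar consonant /z/, so it assimilates in place to [n]. /amdorubomzev/ → andorubonzev.
Rule 5 (final e-epenthesis): the form ends in the consonant /v/, so [e] is inserted word-finally. /andorubonzev/ → andorubonzeve.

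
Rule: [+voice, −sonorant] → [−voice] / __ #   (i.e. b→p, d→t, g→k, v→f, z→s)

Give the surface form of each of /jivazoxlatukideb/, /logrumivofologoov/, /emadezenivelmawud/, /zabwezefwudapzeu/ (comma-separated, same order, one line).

/jivazoxlatukideb/: /b/ is a voiced obstruent in word-final position, so it devoices to [p]. → [jivazoxlatukidep].
/logrumivofologoov/: /v/ is a voiced obstruent in word-final position, so it devoices to [f]. → [logrumivofologoof].
/emadezenivelmawud/: /d/ is a voiced obstruent in word-final position, so it devoices to [t]. → [emadezenivelmawut].
/zabwezefwudapzeu/: the rule's environment is not met; surfaces unchanged as [zabwezefwudapzeu].

jivazoxlatukidep, logrumivofologoof, emadezenivelmawut, zabwezefwudapzeu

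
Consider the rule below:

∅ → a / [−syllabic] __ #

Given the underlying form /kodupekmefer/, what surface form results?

kodupekmefera

the form ends in the consonant /r/, so [a] is inserted word-finally.
Surface form: [kodupekmefera].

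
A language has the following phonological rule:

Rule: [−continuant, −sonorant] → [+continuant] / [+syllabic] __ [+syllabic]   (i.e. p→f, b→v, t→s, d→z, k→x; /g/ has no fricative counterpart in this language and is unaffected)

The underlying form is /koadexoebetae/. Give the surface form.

koazexoevesae

Scanning /koadexoebetae/: /k/ at position 1 is not in the conditioning environment; /d/ is a stop between vowels /a/ and /e/, so it spirantizes to the fricative [z]; /b/ is a stop between vowels /e/ and /e/, so it spirantizes to the fricative [v]; /t/ is a stop between vowels /e/ and /a/, so it spirantizes to the fricative [s].
Result: [koazexoevesae].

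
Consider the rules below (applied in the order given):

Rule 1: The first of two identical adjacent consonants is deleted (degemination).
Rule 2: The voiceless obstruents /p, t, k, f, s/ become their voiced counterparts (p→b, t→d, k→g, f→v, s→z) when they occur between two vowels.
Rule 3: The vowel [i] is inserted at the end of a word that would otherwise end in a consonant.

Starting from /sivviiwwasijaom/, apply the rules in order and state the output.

siviiwazijaomi

Rule 1 (degemination): /vv/ is a geminate; the first /v/ deletes. /ww/ is a geminate; the first /w/ deletes. /sivviiwwasijaom/ → siviiwasijaom.
Rule 2 (intervocalic voicing): /s/ is a voiceless obstruent between vowels /a/ and /i/, so it voices to [z]. /siviiwasijaom/ → siviiwazijaom.
Rule 3 (final i-epenthesis): the form ends in the consonant /m/, so [i] is inserted word-finally. /siviiwazijaom/ → siviiwazijaomi.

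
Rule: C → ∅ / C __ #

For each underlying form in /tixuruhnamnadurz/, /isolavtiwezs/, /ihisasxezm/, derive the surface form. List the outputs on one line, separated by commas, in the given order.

tixuruhnamnadur, isolavtiwez, ihisasxez

/tixuruhnamnadurz/: /z/ is the second consonant of a word-final cluster /rz/, so it deletes. → [tixuruhnamnadur].
/isolavtiwezs/: /s/ is the second consonant of a word-final cluster /zs/, so it deletes. → [isolavtiwez].
/ihisasxezm/: /m/ is the second consonant of a word-final cluster /zm/, so it deletes. → [ihisasxez].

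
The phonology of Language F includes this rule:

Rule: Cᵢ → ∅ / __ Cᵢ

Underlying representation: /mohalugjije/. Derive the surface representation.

mohalugjije

No segment of /mohalugjije/ meets the structural description of the rule, so the form surfaces unchanged.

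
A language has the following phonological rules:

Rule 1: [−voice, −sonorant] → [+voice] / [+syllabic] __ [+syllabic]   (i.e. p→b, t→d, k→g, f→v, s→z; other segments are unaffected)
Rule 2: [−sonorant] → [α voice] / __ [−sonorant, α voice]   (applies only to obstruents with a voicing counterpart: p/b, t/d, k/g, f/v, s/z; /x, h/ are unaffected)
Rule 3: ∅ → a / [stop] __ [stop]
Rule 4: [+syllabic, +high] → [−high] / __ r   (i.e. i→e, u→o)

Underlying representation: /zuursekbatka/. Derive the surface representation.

zuorsegabataka

Rule 1 (intervocalic voicing): no segment meets the environment; /zuursekbatka/ is unchanged.
Rule 2 (regressive voicing assimilation): /k/ precedes the voiced obstruent /b/, so it voices to [g] by assimilation. /zuursekbatka/ → zuursegbatka.
Rule 3 (stop-cluster a-epenthesis): /g/ and /b/ form a stop–stop cluster, so [a] is inserted between them. /t/ and /k/ form a stop–stop cluster, so [a] is inserted between them. /zuursegbatka/ → zuursegabataka.
Rule 4 (pre-rhotic lowering): /u/ is a high vowel immediately before /r/, so it lowers to [o]. /zuursegabataka/ → zuorsegabataka.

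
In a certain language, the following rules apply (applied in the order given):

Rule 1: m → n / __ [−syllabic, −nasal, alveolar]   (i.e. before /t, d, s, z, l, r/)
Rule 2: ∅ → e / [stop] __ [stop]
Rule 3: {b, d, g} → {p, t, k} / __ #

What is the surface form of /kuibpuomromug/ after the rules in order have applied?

Rule 1 (nasal place assimilation): /m/ precedes the alveolar consonant /r/, so it assimilates in place to [n]. /kuibpuomromug/ → kuibpuonromug.
Rule 2 (stop-cluster e-epenthesis): /b/ and /p/ form a stop–stop cluster, so [e] is inserted between them. /kuibpuonromug/ → kuibepuonromug.
Rule 3 (final devoicing): /g/ is a voiced stop in word-final position, so it devoices to [k]. /kuibepuonromug/ → kuibepuonromuk.

kuibepuonromuk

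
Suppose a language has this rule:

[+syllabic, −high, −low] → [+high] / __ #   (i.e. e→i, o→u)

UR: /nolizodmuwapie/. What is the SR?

/e/ is a mid vowel in word-final position, so it raises to [i].
Surface form: [nolizodmuwapii].

nolizodmuwapii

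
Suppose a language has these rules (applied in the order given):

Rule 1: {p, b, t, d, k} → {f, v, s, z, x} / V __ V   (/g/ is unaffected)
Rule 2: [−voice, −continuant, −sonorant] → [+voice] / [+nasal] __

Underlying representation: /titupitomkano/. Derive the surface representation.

Rule 1 (intervocalic spirantization): /t/ is a stop between vowels /i/ and /u/, so it spirantizes to the fricative [s]. /p/ is a stop between vowels /u/ and /i/, so it spirantizes to the fricative [f]. /t/ is a stop between vowels /i/ and /o/, so it spirantizes to the fricative [s]. /titupitomkano/ → tisufisomkano.
Rule 2 (post-nasal voicing): /k/ is a voiceless stop immediately after the nasal /m/, so it voices to [g]. /tisufisomkano/ → tisufisomgano.

tisufisomgano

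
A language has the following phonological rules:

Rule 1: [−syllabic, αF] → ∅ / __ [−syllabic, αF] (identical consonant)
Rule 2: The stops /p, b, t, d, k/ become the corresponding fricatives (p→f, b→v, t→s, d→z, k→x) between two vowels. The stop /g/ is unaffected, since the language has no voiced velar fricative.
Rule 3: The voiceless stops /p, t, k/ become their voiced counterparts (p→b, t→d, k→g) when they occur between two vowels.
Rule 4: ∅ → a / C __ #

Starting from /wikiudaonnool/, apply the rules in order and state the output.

Rule 1 (degemination): /nn/ is a geminate; the first /n/ deletes. /wikiudaonnool/ → wikiudaonool.
Rule 2 (intervocalic spirantization): /k/ is a stop between vowels /i/ and /i/, so it spirantizes to the fricative [x]. /d/ is a stop between vowels /u/ and /a/, so it spirantizes to the fricative [z]. /wikiudaonool/ → wixiuzaonool.
Rule 3 (intervocalic voicing): no segment meets the environment; /wixiuzaonool/ is unchanged.
Rule 4 (final a-epenthesis): the form ends in the consonant /l/, so [a] is inserted word-finally. /wixiuzaonool/ → wixiuzaonoola.

wixiuzaonoola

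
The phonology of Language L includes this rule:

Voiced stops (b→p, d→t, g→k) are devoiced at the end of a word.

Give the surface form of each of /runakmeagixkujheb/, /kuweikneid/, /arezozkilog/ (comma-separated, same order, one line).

/runakmeagixkujheb/: /b/ is a voiced stop in word-final position, so it devoices to [p]. → [runakmeagixkujhep].
/kuweikneid/: /d/ is a voiced stop in word-final position, so it devoices to [t]. → [kuweikneit].
/arezozkilog/: /g/ is a voiced stop in word-final position, so it devoices to [k]. → [arezozkilok].

runakmeagixkujhep, kuweikneit, arezozkilok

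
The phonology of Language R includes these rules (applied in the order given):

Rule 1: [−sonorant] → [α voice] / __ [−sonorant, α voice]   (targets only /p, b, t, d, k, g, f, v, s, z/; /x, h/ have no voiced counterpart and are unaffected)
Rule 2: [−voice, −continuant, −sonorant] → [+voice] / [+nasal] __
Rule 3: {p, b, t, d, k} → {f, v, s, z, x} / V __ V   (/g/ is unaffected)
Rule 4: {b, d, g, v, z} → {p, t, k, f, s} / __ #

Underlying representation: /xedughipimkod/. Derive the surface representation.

xezukhifimgot

Rule 1 (regressive voicing assimilation): /g/ precedes the voiceless obstruent /h/, so it devoices to [k] by assimilation. /xedughipimkod/ → xedukhipimkod.
Rule 2 (post-nasal voicing): /k/ is a voiceless stop immediately after the nasal /m/, so it voices to [g]. /xedukhipimkod/ → xedukhipimgod.
Rule 3 (intervocalic spirantization): /d/ is a stop between vowels /e/ and /u/, so it spirantizes to the fricative [z]. /p/ is a stop between vowels /i/ and /i/, so it spirantizes to the fricative [f]. /xedukhipimgod/ → xezukhifimgod.
Rule 4 (final devoicing): /d/ is a voiced obstruent in word-final position, so it devoices to [t]. /xezukhifimgod/ → xezukhifimgot.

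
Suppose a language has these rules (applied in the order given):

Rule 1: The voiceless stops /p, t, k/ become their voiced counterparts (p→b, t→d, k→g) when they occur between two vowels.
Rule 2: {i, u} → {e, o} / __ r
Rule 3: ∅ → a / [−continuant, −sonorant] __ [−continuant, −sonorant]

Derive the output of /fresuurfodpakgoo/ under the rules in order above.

Rule 1 (intervocalic voicing): no segment meets the environment; /fresuurfodpakgoo/ is unchanged.
Rule 2 (pre-rhotic lowering): /u/ is a high vowel immediately before /r/, so it lowers to [o]. /fresuurfodpakgoo/ → fresuorfodpakgoo.
Rule 3 (stop-cluster a-epenthesis): /d/ and /p/ form a stop–stop cluster, so [a] is inserted between them. /k/ and /g/ form a stop–stop cluster, so [a] is inserted between them. /fresuorfodpakgoo/ → fresuorfodapakagoo.

fresuorfodapakagoo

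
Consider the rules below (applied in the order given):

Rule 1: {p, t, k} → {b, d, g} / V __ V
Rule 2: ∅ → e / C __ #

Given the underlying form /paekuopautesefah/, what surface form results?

Rule 1 (intervocalic voicing): /k/ is a voiceless stop between vowels /e/ and /u/, so it voices to [g]. /p/ is a voiceless stop between vowels /o/ and /a/, so it voices to [b]. /t/ is a voiceless stop between vowels /u/ and /e/, so it voices to [d]. /paekuopautesefah/ → paeguobaudesefah.
Rule 2 (final e-epenthesis): the form ends in the consonant /h/, so [e] is inserted word-finally. /paeguobaudesefah/ → paeguobaudesefahe.

paeguobaudesefahe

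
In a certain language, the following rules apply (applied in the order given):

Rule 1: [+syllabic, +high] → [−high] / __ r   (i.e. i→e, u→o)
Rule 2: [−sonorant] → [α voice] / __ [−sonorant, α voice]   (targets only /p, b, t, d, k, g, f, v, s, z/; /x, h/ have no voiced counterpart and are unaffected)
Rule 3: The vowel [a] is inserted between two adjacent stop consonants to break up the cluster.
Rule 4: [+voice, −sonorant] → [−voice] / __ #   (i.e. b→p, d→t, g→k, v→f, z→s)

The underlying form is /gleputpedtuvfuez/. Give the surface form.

gleputapetatuffues

Rule 1 (pre-rhotic lowering): no segment meets the environment; /gleputpedtuvfuez/ is unchanged.
Rule 2 (regressive voicing assimilation): /d/ precedes the voiceless obstruent /t/, so it devoices to [t] by assimilation. /v/ precedes the voiceless obstruent /f/, so it devoices to [f] by assimilation. /gleputpedtuvfuez/ → gleputpettuffuez.
Rule 3 (stop-cluster a-epenthesis): /t/ and /p/ form a stop–stop cluster, so [a] is inserted between them. /t/ and /t/ form a stop–stop cluster, so [a] is inserted between them. /gleputpettuffuez/ → gleputapetatuffuez.
Rule 4 (final devoicing): /z/ is a voiced obstruent in word-final position, so it devoices to [s]. /gleputapetatuffuez/ → gleputapetatuffues.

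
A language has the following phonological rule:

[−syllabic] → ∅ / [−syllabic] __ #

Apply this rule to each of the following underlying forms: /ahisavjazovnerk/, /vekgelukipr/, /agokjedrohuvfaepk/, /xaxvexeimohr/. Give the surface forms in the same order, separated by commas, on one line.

/ahisavjazovnerk/: /k/ is the second consonant of a word-final cluster /rk/, so it deletes. → [ahisavjazovner].
/vekgelukipr/: /r/ is the second consonant of a word-final cluster /pr/, so it deletes. → [vekgelukip].
/agokjedrohuvfaepk/: /k/ is the second consonant of a word-final cluster /pk/, so it deletes. → [agokjedrohuvfaep].
/xaxvexeimohr/: /r/ is the second consonant of a word-final cluster /hr/, so it deletes. → [xaxvexeimoh].

ahisavjazovner, vekgelukip, agokjedrohuvfaep, xaxvexeimoh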